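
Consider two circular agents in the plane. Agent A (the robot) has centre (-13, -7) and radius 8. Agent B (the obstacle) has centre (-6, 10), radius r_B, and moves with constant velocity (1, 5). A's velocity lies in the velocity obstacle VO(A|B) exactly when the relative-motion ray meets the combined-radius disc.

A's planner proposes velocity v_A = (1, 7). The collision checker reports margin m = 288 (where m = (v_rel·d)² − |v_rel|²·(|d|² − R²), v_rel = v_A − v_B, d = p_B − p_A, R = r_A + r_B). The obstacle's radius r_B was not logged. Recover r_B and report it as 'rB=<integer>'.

m = 288
d = (7, 17);  v_rel = (0, 2),  |v_rel|² = 4
v_rel×d = (0)·(17) − (2)·(7) = -14
since m = R²·4 − (-14)²:  R² = (196 + 288) / 4 = 121
R = √121 = 11  ⇒  r_B = 11 − 8 = 3

rB=3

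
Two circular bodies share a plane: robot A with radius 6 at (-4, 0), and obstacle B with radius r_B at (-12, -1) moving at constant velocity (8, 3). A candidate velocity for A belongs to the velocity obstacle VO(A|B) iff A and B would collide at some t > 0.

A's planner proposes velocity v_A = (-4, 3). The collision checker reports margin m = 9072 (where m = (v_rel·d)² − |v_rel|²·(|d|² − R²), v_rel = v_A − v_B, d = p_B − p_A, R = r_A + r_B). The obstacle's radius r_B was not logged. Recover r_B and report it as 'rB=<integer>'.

m = 9072
d = (-8, -1);  v_rel = (-12, 0),  |v_rel|² = 144
v_rel×d = (-12)·(-1) − (0)·(-8) = 12
since m = R²·144 − 12²:  R² = (144 + 9072) / 144 = 64
R = √64 = 8  ⇒  r_B = 8 − 6 = 2

rB=2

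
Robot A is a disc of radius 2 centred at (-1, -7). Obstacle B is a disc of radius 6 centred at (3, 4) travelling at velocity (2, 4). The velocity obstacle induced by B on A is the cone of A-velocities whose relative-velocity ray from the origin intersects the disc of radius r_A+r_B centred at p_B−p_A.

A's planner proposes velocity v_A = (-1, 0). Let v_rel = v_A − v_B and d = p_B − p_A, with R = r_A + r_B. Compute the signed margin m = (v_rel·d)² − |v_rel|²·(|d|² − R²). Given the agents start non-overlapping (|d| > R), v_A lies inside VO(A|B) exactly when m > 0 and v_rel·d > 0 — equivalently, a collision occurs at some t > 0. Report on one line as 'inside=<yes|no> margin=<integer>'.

d = (4, 11),  |d|² = 137;  R = 2+6 = 8,  c = 137−8² = 73
v_rel = (-3, -4),  |v_rel|² = 25;  v_rel·d = (-3)·(4) + (-4)·(11) = -56
25·t² + 112·t + 73 = 0  ⇒  m = (-56)² − 25·73 = 1311
m = 1311 > 0,  v_rel·d = -56 < 0  ⇒  outside

inside=no margin=1311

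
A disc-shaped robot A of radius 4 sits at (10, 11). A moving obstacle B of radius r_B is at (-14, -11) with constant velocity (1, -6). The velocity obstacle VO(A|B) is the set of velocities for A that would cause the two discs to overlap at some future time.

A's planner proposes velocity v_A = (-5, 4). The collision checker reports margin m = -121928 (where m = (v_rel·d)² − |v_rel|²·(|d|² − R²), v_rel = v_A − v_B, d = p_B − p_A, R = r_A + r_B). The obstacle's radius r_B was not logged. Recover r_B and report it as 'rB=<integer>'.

m = -121928
d = (-24, -22);  v_rel = (-6, 10),  |v_rel|² = 136
v_rel×d = (-6)·(-22) − (10)·(-24) = 372
since m = R²·136 − 372²:  R² = (138384 + -121928) / 136 = 121
R = √121 = 11  ⇒  r_B = 11 − 4 = 7

rB=7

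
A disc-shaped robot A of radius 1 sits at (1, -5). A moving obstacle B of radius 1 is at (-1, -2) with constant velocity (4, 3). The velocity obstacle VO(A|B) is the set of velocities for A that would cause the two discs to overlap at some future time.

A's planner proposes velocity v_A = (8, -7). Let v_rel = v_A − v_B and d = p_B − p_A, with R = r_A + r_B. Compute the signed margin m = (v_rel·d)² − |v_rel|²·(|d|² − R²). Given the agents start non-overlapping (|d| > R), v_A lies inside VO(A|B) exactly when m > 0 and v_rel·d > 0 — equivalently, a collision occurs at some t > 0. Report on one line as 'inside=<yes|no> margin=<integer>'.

d = (-2, 3),  |d|² = 13;  R = 1+1 = 2,  c = 13−2² = 9
v_rel = (4, -10),  |v_rel|² = 116;  v_rel·d = (4)·(-2) + (-10)·(3) = -38
116·t² + 76·t + 9 = 0  ⇒  m = (-38)² − 116·9 = 400
m = 400 > 0,  v_rel·d = -38 < 0  ⇒  outside

inside=no margin=400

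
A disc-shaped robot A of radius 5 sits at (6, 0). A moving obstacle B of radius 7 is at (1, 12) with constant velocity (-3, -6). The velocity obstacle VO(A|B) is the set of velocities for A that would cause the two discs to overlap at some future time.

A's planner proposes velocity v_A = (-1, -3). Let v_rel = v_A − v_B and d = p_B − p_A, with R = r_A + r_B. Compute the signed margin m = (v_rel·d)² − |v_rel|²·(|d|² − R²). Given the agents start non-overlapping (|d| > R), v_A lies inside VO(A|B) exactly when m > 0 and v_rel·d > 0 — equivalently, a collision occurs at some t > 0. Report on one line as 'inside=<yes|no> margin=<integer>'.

d = (-5, 12),  |d|² = 169;  R = 5+7 = 12,  c = 169−12² = 25
v_rel = (2, 3),  |v_rel|² = 13;  v_rel·d = (2)·(-5) + (3)·(12) = 26
13·t² − 52·t + 25 = 0  ⇒  m = 26² − 13·25 = 351
m = 351 > 0,  v_rel·d = 26 > 0  ⇒  inside

inside=yes margin=351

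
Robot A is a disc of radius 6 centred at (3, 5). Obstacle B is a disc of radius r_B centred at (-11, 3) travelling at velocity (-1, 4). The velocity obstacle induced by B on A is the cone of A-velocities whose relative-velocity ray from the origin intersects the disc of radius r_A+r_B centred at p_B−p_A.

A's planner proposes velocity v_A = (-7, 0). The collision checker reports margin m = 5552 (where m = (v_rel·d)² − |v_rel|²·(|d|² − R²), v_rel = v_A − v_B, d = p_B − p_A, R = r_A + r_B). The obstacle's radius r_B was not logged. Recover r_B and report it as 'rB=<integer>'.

m = 5552
d = (-14, -2);  v_rel = (-6, -4),  |v_rel|² = 52
v_rel×d = (-6)·(-2) − (-4)·(-14) = -44
since m = R²·52 − (-44)²:  R² = (1936 + 5552) / 52 = 144
R = √144 = 12  ⇒  r_B = 12 − 6 = 6

rB=6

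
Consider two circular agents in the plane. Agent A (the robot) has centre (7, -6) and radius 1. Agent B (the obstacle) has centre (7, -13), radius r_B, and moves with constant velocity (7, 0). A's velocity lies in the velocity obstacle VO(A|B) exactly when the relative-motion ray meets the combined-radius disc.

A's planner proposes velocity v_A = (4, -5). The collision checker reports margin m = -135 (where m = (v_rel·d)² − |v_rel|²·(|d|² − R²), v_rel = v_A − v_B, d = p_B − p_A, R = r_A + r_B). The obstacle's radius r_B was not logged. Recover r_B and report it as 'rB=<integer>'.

m = -135
d = (0, -7);  v_rel = (-3, -5),  |v_rel|² = 34
v_rel×d = (-3)·(-7) − (-5)·(0) = 21
since m = R²·34 − 21²:  R² = (441 + -135) / 34 = 9
R = √9 = 3  ⇒  r_B = 3 − 1 = 2

rB=2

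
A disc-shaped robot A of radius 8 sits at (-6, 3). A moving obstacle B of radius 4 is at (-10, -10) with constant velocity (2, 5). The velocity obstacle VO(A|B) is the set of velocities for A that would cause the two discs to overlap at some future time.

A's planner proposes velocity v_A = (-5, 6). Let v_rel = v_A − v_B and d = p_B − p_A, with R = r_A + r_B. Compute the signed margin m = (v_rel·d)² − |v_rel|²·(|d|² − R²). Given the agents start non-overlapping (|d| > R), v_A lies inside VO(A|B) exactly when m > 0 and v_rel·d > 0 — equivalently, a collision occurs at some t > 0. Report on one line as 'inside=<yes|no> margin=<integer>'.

d = (-4, -13),  |d|² = 185;  R = 8+4 = 12,  c = 185−12² = 41
v_rel = (-7, 1),  |v_rel|² = 50;  v_rel·d = (-7)·(-4) + (1)·(-13) = 15
50·t² − 30·t + 41 = 0  ⇒  m = 15² − 50·41 = -1825
m = -1825 < 0,  v_rel·d = 15 > 0  ⇒  outside

inside=no margin=-1825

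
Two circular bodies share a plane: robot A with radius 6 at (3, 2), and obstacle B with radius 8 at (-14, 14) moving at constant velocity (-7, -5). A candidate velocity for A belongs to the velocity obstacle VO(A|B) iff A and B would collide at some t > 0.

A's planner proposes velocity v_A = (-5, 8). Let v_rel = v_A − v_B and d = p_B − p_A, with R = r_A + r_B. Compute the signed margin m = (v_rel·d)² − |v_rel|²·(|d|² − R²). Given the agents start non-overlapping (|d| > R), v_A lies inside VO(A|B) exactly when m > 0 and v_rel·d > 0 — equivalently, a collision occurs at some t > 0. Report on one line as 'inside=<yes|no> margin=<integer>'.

d = (-17, 12),  |d|² = 433;  R = 6+8 = 14,  c = 433−14² = 237
v_rel = (2, 13),  |v_rel|² = 173;  v_rel·d = (2)·(-17) + (13)·(12) = 122
173·t² − 244·t + 237 = 0  ⇒  m = 122² − 173·237 = -26117
m = -26117 < 0,  v_rel·d = 122 > 0  ⇒  outside

inside=no margin=-26117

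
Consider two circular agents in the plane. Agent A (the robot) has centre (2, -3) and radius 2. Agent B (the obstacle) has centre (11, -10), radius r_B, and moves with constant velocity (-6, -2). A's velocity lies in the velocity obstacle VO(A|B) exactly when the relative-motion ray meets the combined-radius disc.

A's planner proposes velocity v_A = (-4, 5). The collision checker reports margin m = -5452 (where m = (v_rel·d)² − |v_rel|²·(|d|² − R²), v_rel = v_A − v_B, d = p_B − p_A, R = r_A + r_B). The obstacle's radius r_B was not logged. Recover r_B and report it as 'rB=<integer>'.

m = -5452
d = (9, -7);  v_rel = (2, 7),  |v_rel|² = 53
v_rel×d = (2)·(-7) − (7)·(9) = -77
since m = R²·53 − (-77)²:  R² = (5929 + -5452) / 53 = 9
R = √9 = 3  ⇒  r_B = 3 − 2 = 1

rB=1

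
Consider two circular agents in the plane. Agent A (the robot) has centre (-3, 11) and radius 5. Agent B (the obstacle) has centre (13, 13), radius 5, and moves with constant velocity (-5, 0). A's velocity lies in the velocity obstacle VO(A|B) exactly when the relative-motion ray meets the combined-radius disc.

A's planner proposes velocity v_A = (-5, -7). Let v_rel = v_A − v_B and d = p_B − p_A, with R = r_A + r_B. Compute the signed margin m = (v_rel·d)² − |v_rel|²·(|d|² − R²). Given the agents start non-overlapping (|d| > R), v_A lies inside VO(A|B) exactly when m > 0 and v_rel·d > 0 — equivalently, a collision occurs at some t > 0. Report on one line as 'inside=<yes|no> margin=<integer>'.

d = (16, 2),  |d|² = 260;  R = 5+5 = 10,  c = 260−10² = 160
v_rel = (0, -7),  |v_rel|² = 49;  v_rel·d = (0)·(16) + (-7)·(2) = -14
49·t² + 28·t + 160 = 0  ⇒  m = (-14)² − 49·160 = -7644
m = -7644 < 0,  v_rel·d = -14 < 0  ⇒  outside

inside=no margin=-7644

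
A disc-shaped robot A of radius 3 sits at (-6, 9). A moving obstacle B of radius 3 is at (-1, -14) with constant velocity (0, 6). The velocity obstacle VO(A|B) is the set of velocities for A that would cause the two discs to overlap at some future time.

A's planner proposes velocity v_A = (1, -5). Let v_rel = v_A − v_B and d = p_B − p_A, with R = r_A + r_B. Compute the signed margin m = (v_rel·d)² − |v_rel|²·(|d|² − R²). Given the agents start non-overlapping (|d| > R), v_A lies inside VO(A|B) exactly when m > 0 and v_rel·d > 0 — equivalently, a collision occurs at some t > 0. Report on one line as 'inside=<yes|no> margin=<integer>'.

d = (5, -23),  |d|² = 554;  R = 3+3 = 6,  c = 554−6² = 518
v_rel = (1, -11),  |v_rel|² = 122;  v_rel·d = (1)·(5) + (-11)·(-23) = 258
122·t² − 516·t + 518 = 0  ⇒  m = 258² − 122·518 = 3368
m = 3368 > 0,  v_rel·d = 258 > 0  ⇒  inside

inside=yes margin=3368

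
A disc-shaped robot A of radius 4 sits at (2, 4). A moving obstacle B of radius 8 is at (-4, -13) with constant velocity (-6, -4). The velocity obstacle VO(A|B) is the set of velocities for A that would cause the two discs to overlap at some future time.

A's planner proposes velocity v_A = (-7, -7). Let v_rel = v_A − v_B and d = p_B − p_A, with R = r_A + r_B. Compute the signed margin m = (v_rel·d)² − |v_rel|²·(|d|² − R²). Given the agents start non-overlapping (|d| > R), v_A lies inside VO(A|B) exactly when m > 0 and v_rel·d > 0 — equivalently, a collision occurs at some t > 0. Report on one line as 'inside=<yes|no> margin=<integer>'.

d = (-6, -17),  |d|² = 325;  R = 4+8 = 12,  c = 325−12² = 181
v_rel = (-1, -3),  |v_rel|² = 10;  v_rel·d = (-1)·(-6) + (-3)·(-17) = 57
10·t² − 114·t + 181 = 0  ⇒  m = 57² − 10·181 = 1439
m = 1439 > 0,  v_rel·d = 57 > 0  ⇒  inside

inside=yes margin=1439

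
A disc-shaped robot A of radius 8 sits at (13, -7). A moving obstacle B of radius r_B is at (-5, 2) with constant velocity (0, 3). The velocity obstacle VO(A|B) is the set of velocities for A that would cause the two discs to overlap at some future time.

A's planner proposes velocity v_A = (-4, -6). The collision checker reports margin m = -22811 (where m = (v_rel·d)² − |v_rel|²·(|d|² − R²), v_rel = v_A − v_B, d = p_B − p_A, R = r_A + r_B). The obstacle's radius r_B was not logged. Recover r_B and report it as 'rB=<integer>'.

m = -22811
d = (-18, 9);  v_rel = (-4, -9),  |v_rel|² = 97
v_rel×d = (-4)·(9) − (-9)·(-18) = -198
since m = R²·97 − (-198)²:  R² = (39204 + -22811) / 97 = 169
R = √169 = 13  ⇒  r_B = 13 − 8 = 5

rB=5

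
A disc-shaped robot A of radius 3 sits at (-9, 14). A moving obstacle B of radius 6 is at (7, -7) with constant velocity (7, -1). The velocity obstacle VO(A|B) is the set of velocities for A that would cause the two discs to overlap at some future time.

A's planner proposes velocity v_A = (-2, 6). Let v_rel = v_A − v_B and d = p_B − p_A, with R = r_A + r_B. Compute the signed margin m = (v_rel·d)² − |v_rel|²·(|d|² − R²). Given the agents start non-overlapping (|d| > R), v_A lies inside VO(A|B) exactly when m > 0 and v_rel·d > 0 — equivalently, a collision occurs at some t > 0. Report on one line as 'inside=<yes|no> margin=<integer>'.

d = (16, -21),  |d|² = 697;  R = 3+6 = 9,  c = 697−9² = 616
v_rel = (-9, 7),  |v_rel|² = 130;  v_rel·d = (-9)·(16) + (7)·(-21) = -291
130·t² + 582·t + 616 = 0  ⇒  m = (-291)² − 130·616 = 4601
m = 4601 > 0,  v_rel·d = -291 < 0  ⇒  outside

inside=no margin=4601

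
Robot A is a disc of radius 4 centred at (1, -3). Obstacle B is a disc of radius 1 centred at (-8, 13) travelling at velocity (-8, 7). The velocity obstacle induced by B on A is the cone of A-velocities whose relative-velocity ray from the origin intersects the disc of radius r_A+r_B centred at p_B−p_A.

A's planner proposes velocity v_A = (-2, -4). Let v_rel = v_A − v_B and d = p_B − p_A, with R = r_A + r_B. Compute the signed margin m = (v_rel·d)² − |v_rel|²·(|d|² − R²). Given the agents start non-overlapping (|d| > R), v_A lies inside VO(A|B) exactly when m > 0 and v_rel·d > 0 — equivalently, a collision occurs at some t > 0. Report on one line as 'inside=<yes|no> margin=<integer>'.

d = (-9, 16),  |d|² = 337;  R = 4+1 = 5,  c = 337−5² = 312
v_rel = (6, -11),  |v_rel|² = 157;  v_rel·d = (6)·(-9) + (-11)·(16) = -230
157·t² + 460·t + 312 = 0  ⇒  m = (-230)² − 157·312 = 3916
m = 3916 > 0,  v_rel·d = -230 < 0  ⇒  outside

inside=no margin=3916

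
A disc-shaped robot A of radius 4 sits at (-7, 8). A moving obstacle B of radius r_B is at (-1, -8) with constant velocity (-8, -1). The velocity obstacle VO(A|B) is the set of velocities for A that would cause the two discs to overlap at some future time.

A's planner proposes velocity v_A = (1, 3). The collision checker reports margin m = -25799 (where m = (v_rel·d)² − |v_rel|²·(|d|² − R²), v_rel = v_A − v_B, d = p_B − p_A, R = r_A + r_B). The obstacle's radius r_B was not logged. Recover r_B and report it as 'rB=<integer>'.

m = -25799
d = (6, -16);  v_rel = (9, 4),  |v_rel|² = 97
v_rel×d = (9)·(-16) − (4)·(6) = -168
since m = R²·97 − (-168)²:  R² = (28224 + -25799) / 97 = 25
R = √25 = 5  ⇒  r_B = 5 − 4 = 1

rB=1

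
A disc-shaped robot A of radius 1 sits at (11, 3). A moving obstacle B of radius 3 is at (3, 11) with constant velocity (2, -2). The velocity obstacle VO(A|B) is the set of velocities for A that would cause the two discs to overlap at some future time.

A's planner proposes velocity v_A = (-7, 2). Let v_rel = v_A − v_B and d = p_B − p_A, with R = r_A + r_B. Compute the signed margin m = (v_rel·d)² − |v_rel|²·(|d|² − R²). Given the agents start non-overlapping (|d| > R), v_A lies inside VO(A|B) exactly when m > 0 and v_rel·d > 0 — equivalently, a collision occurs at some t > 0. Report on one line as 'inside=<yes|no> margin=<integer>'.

d = (-8, 8),  |d|² = 128;  R = 1+3 = 4,  c = 128−4² = 112
v_rel = (-9, 4),  |v_rel|² = 97;  v_rel·d = (-9)·(-8) + (4)·(8) = 104
97·t² − 208·t + 112 = 0  ⇒  m = 104² − 97·112 = -48
m = -48 < 0,  v_rel·d = 104 > 0  ⇒  outside

inside=no margin=-48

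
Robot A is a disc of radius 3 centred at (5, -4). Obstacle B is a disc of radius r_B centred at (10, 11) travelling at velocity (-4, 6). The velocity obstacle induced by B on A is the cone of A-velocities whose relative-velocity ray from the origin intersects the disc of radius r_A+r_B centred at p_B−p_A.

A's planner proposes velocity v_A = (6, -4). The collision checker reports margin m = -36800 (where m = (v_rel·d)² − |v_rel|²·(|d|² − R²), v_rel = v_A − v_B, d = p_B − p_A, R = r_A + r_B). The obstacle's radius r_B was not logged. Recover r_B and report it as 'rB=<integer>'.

m = -36800
d = (5, 15);  v_rel = (10, -10),  |v_rel|² = 200
v_rel×d = (10)·(15) − (-10)·(5) = 200
since m = R²·200 − 200²:  R² = (40000 + -36800) / 200 = 16
R = √16 = 4  ⇒  r_B = 4 − 3 = 1

rB=1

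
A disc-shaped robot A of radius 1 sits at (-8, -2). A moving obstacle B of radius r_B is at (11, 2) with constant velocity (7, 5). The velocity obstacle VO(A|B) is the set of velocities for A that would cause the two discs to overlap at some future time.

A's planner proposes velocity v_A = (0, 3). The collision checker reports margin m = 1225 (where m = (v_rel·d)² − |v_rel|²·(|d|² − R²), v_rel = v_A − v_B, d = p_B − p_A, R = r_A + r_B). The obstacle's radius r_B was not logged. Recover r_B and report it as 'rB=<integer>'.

m = 1225
d = (19, 4);  v_rel = (-7, -2),  |v_rel|² = 53
v_rel×d = (-7)·(4) − (-2)·(19) = 10
since m = R²·53 − 10²:  R² = (100 + 1225) / 53 = 25
R = √25 = 5  ⇒  r_B = 5 − 1 = 4

rB=4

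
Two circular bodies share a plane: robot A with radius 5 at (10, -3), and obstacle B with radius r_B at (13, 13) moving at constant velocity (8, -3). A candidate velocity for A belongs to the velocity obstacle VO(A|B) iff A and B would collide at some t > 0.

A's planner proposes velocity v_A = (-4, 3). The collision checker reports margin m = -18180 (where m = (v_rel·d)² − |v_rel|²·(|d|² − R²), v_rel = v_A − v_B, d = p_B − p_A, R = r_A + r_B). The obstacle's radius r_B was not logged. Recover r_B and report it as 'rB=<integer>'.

m = -18180
d = (3, 16);  v_rel = (-12, 6),  |v_rel|² = 180
v_rel×d = (-12)·(16) − (6)·(3) = -210
since m = R²·180 − (-210)²:  R² = (44100 + -18180) / 180 = 144
R = √144 = 12  ⇒  r_B = 12 − 5 = 7

rB=7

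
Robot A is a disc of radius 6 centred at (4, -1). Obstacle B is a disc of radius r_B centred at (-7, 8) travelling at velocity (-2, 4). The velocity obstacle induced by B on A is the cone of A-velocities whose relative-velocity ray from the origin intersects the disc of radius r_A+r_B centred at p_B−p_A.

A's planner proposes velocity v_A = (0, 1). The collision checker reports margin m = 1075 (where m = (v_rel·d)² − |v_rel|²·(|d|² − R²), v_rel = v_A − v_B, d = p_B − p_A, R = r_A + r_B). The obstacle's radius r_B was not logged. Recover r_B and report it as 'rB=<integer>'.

m = 1075
d = (-11, 9);  v_rel = (2, -3),  |v_rel|² = 13
v_rel×d = (2)·(9) − (-3)·(-11) = -15
since m = R²·13 − (-15)²:  R² = (225 + 1075) / 13 = 100
R = √100 = 10  ⇒  r_B = 10 − 6 = 4

rB=4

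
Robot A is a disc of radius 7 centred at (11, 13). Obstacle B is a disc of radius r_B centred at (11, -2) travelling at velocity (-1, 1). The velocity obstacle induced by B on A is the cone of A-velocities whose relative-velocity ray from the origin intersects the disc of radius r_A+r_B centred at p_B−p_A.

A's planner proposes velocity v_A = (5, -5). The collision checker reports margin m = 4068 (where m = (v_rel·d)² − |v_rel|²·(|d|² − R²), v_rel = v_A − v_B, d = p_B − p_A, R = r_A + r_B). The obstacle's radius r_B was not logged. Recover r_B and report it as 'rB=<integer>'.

m = 4068
d = (0, -15);  v_rel = (6, -6),  |v_rel|² = 72
v_rel×d = (6)·(-15) − (-6)·(0) = -90
since m = R²·72 − (-90)²:  R² = (8100 + 4068) / 72 = 169
R = √169 = 13  ⇒  r_B = 13 − 7 = 6

rB=6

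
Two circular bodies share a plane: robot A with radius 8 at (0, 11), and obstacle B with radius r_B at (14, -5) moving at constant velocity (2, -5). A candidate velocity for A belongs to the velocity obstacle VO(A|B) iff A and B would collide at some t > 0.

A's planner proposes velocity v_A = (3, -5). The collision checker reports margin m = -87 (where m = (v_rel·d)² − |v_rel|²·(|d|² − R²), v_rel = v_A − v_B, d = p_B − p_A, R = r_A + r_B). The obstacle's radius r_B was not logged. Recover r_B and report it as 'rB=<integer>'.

m = -87
d = (14, -16);  v_rel = (1, 0),  |v_rel|² = 1
v_rel×d = (1)·(-16) − (0)·(14) = -16
since m = R²·1 − (-16)²:  R² = (256 + -87) / 1 = 169
R = √169 = 13  ⇒  r_B = 13 − 8 = 5

rB=5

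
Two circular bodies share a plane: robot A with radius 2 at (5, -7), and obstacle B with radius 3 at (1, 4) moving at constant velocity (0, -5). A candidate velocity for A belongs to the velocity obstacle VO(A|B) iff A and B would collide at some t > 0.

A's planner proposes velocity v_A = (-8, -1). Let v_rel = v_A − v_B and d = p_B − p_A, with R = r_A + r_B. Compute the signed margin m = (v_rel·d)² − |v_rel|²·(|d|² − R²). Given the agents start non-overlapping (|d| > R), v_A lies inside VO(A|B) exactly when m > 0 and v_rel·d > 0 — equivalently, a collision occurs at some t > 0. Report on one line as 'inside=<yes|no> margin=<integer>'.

d = (-4, 11),  |d|² = 137;  R = 2+3 = 5,  c = 137−5² = 112
v_rel = (-8, 4),  |v_rel|² = 80;  v_rel·d = (-8)·(-4) + (4)·(11) = 76
80·t² − 152·t + 112 = 0  ⇒  m = 76² − 80·112 = -3184
m = -3184 < 0,  v_rel·d = 76 > 0  ⇒  outside

inside=no margin=-3184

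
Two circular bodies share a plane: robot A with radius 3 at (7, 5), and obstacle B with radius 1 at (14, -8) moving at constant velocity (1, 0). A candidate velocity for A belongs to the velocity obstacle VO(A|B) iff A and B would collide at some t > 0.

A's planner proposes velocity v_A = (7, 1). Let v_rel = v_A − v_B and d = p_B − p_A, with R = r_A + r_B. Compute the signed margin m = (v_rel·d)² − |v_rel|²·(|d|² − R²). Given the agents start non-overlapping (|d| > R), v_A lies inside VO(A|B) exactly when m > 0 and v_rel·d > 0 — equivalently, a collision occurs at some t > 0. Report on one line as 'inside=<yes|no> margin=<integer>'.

d = (7, -13),  |d|² = 218;  R = 3+1 = 4,  c = 218−4² = 202
v_rel = (6, 1),  |v_rel|² = 37;  v_rel·d = (6)·(7) + (1)·(-13) = 29
37·t² − 58·t + 202 = 0  ⇒  m = 29² − 37·202 = -6633
m = -6633 < 0,  v_rel·d = 29 > 0  ⇒  outside

inside=no margin=-6633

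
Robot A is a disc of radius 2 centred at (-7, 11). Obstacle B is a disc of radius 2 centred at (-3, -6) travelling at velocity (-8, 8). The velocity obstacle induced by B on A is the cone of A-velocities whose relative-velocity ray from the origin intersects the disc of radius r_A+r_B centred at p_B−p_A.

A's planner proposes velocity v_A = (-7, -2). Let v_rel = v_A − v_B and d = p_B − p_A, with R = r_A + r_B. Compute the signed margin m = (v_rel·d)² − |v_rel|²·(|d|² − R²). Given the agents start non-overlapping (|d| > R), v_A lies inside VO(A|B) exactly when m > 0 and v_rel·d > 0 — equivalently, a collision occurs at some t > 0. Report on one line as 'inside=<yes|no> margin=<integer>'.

d = (4, -17),  |d|² = 305;  R = 2+2 = 4,  c = 305−4² = 289
v_rel = (1, -10),  |v_rel|² = 101;  v_rel·d = (1)·(4) + (-10)·(-17) = 174
101·t² − 348·t + 289 = 0  ⇒  m = 174² − 101·289 = 1087
m = 1087 > 0,  v_rel·d = 174 > 0  ⇒  inside

inside=yes margin=1087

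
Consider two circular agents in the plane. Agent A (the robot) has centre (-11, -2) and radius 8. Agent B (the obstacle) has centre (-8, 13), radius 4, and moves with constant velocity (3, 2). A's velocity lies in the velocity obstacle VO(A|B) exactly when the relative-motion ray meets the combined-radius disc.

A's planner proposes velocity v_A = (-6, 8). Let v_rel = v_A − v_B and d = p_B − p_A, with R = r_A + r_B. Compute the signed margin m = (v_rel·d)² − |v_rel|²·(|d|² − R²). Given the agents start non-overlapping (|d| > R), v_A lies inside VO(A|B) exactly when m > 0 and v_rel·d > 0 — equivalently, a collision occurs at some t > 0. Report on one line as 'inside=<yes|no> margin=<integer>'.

d = (3, 15),  |d|² = 234;  R = 8+4 = 12,  c = 234−12² = 90
v_rel = (-9, 6),  |v_rel|² = 117;  v_rel·d = (-9)·(3) + (6)·(15) = 63
117·t² − 126·t + 90 = 0  ⇒  m = 63² − 117·90 = -6561
m = -6561 < 0,  v_rel·d = 63 > 0  ⇒  outside

inside=no margin=-6561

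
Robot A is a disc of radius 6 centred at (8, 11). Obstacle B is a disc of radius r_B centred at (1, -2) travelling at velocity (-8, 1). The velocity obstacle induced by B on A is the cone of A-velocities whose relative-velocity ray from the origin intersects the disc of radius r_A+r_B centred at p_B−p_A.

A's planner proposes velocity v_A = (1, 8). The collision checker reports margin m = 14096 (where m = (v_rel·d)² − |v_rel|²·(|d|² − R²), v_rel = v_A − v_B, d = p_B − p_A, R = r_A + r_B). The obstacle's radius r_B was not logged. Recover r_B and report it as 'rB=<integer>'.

m = 14096
d = (-7, -13);  v_rel = (9, 7),  |v_rel|² = 130
v_rel×d = (9)·(-13) − (7)·(-7) = -68
since m = R²·130 − (-68)²:  R² = (4624 + 14096) / 130 = 144
R = √144 = 12  ⇒  r_B = 12 − 6 = 6

rB=6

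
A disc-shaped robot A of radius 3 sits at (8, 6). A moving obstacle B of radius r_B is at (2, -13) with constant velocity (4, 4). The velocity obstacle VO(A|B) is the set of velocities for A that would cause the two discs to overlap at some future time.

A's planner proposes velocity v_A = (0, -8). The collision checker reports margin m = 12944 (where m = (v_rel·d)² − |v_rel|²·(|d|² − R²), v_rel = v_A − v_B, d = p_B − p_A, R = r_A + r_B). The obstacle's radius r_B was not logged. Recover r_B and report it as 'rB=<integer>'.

m = 12944
d = (-6, -19);  v_rel = (-4, -12),  |v_rel|² = 160
v_rel×d = (-4)·(-19) − (-12)·(-6) = 4
since m = R²·160 − 4²:  R² = (16 + 12944) / 160 = 81
R = √81 = 9  ⇒  r_B = 9 − 3 = 6

rB=6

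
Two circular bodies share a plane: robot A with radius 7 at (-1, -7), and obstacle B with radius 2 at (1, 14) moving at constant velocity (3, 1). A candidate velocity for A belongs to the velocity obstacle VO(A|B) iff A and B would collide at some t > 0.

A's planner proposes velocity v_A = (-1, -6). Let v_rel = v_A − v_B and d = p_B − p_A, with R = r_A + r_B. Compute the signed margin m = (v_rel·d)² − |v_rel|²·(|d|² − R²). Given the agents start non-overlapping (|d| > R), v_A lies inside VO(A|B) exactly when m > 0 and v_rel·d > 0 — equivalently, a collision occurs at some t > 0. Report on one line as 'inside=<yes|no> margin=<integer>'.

d = (2, 21),  |d|² = 445;  R = 7+2 = 9,  c = 445−9² = 364
v_rel = (-4, -7),  |v_rel|² = 65;  v_rel·d = (-4)·(2) + (-7)·(21) = -155
65·t² + 310·t + 364 = 0  ⇒  m = (-155)² − 65·364 = 365
m = 365 > 0,  v_rel·d = -155 < 0  ⇒  outside

inside=no margin=365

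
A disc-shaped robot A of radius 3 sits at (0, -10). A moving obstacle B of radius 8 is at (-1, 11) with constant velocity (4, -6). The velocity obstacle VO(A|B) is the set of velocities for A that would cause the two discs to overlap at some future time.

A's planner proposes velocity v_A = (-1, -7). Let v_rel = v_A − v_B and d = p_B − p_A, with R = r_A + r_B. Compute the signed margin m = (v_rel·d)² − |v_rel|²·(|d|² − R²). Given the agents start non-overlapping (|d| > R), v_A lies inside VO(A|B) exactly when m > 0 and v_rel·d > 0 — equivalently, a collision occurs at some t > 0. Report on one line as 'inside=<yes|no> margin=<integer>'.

d = (-1, 21),  |d|² = 442;  R = 3+8 = 11,  c = 442−11² = 321
v_rel = (-5, -1),  |v_rel|² = 26;  v_rel·d = (-5)·(-1) + (-1)·(21) = -16
26·t² + 32·t + 321 = 0  ⇒  m = (-16)² − 26·321 = -8090
m = -8090 < 0,  v_rel·d = -16 < 0  ⇒  outside

inside=no margin=-8090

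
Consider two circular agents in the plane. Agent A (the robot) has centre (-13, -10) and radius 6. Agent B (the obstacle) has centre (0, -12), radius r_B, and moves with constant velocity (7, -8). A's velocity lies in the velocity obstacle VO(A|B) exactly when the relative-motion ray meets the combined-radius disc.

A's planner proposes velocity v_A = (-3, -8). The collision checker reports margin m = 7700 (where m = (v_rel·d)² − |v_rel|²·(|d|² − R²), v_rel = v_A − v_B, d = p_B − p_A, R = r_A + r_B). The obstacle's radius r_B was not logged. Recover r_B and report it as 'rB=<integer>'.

m = 7700
d = (13, -2);  v_rel = (-10, 0),  |v_rel|² = 100
v_rel×d = (-10)·(-2) − (0)·(13) = 20
since m = R²·100 − 20²:  R² = (400 + 7700) / 100 = 81
R = √81 = 9  ⇒  r_B = 9 − 6 = 3

rB=3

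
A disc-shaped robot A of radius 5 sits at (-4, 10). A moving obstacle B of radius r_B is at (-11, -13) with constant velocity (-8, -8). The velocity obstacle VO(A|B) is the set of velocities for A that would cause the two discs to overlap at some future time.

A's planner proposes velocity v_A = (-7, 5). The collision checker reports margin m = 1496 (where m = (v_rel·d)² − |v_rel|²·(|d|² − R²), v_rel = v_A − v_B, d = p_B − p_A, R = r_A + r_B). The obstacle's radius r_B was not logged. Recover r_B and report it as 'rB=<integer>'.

m = 1496
d = (-7, -23);  v_rel = (1, 13),  |v_rel|² = 170
v_rel×d = (1)·(-23) − (13)·(-7) = 68
since m = R²·170 − 68²:  R² = (4624 + 1496) / 170 = 36
R = √36 = 6  ⇒  r_B = 6 − 5 = 1

rB=1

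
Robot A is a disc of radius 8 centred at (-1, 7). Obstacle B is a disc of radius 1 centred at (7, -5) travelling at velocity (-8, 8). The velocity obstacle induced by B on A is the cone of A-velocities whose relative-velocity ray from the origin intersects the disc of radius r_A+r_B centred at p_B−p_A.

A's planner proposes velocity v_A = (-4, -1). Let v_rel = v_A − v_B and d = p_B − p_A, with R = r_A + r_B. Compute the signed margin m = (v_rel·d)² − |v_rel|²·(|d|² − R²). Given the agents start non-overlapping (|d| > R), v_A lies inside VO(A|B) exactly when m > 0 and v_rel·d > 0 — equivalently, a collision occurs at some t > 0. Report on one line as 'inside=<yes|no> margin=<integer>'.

d = (8, -12),  |d|² = 208;  R = 8+1 = 9,  c = 208−9² = 127
v_rel = (4, -9),  |v_rel|² = 97;  v_rel·d = (4)·(8) + (-9)·(-12) = 140
97·t² − 280·t + 127 = 0  ⇒  m = 140² − 97·127 = 7281
m = 7281 > 0,  v_rel·d = 140 > 0  ⇒  inside

inside=yes margin=7281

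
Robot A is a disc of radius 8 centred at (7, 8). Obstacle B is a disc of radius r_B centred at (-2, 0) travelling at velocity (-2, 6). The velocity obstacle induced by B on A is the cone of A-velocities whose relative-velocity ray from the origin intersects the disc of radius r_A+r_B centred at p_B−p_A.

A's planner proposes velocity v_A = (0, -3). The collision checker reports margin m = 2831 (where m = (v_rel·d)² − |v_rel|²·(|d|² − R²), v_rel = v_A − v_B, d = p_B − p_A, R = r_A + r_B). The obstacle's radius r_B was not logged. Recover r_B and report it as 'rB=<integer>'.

m = 2831
d = (-9, -8);  v_rel = (2, -9),  |v_rel|² = 85
v_rel×d = (2)·(-8) − (-9)·(-9) = -97
since m = R²·85 − (-97)²:  R² = (9409 + 2831) / 85 = 144
R = √144 = 12  ⇒  r_B = 12 − 8 = 4

rB=4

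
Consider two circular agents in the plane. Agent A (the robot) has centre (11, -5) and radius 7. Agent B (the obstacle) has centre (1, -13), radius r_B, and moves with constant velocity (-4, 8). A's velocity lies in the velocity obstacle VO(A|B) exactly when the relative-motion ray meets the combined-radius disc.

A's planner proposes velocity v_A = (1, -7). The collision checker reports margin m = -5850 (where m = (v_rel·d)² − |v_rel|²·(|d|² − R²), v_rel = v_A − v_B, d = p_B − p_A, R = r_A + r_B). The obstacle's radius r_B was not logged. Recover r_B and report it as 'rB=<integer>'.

m = -5850
d = (-10, -8);  v_rel = (5, -15),  |v_rel|² = 250
v_rel×d = (5)·(-8) − (-15)·(-10) = -190
since m = R²·250 − (-190)²:  R² = (36100 + -5850) / 250 = 121
R = √121 = 11  ⇒  r_B = 11 − 7 = 4

rB=4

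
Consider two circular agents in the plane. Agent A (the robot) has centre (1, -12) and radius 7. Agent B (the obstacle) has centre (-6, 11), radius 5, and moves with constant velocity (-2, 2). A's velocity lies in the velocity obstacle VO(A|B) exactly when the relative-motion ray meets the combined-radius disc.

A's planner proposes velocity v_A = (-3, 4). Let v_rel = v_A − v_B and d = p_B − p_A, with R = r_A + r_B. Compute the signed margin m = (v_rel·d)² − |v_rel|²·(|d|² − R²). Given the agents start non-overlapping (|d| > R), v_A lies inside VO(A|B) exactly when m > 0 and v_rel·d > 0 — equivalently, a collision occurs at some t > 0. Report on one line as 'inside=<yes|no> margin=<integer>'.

d = (-7, 23),  |d|² = 578;  R = 7+5 = 12,  c = 578−12² = 434
v_rel = (-1, 2),  |v_rel|² = 5;  v_rel·d = (-1)·(-7) + (2)·(23) = 53
5·t² − 106·t + 434 = 0  ⇒  m = 53² − 5·434 = 639
m = 639 > 0,  v_rel·d = 53 > 0  ⇒  inside

inside=yes margin=639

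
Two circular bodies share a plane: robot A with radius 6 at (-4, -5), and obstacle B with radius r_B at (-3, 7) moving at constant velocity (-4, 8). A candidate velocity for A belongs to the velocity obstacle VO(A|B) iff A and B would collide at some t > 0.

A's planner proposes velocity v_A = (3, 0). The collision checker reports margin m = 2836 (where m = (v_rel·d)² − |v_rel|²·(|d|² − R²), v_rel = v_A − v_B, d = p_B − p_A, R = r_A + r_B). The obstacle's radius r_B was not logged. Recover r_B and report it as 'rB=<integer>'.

m = 2836
d = (1, 12);  v_rel = (7, -8),  |v_rel|² = 113
v_rel×d = (7)·(12) − (-8)·(1) = 92
since m = R²·113 − 92²:  R² = (8464 + 2836) / 113 = 100
R = √100 = 10  ⇒  r_B = 10 − 6 = 4

rB=4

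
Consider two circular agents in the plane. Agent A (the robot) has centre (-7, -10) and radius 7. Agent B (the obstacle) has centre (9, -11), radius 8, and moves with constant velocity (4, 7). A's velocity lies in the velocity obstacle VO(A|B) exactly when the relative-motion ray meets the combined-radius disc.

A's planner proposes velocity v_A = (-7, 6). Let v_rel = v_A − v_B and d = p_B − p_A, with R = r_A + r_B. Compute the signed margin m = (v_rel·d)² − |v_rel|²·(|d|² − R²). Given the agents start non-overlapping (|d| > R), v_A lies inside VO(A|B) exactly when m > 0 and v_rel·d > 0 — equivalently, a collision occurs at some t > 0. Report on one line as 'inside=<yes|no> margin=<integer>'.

d = (16, -1),  |d|² = 257;  R = 7+8 = 15,  c = 257−15² = 32
v_rel = (-11, -1),  |v_rel|² = 122;  v_rel·d = (-11)·(16) + (-1)·(-1) = -175
122·t² + 350·t + 32 = 0  ⇒  m = (-175)² − 122·32 = 26721
m = 26721 > 0,  v_rel·d = -175 < 0  ⇒  outside

inside=no margin=26721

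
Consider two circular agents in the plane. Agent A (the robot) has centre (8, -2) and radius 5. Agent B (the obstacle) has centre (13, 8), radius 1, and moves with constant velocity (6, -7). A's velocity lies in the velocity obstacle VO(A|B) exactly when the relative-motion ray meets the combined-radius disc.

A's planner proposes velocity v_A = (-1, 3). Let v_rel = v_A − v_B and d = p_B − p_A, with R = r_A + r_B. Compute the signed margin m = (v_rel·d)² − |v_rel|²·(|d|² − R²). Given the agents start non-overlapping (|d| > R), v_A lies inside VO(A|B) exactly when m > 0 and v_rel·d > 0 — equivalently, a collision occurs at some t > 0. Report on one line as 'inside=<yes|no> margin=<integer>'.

d = (5, 10),  |d|² = 125;  R = 5+1 = 6,  c = 125−6² = 89
v_rel = (-7, 10),  |v_rel|² = 149;  v_rel·d = (-7)·(5) + (10)·(10) = 65
149·t² − 130·t + 89 = 0  ⇒  m = 65² − 149·89 = -9036
m = -9036 < 0,  v_rel·d = 65 > 0  ⇒  outside

inside=no margin=-9036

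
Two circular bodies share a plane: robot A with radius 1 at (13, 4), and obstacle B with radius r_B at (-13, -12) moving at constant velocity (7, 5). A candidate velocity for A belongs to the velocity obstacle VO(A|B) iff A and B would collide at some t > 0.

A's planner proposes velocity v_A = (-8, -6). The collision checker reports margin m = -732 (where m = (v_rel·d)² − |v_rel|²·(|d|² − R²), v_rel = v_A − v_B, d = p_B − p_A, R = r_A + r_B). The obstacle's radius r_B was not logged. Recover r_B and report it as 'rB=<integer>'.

m = -732
d = (-26, -16);  v_rel = (-15, -11),  |v_rel|² = 346
v_rel×d = (-15)·(-16) − (-11)·(-26) = -46
since m = R²·346 − (-46)²:  R² = (2116 + -732) / 346 = 4
R = √4 = 2  ⇒  r_B = 2 − 1 = 1

rB=1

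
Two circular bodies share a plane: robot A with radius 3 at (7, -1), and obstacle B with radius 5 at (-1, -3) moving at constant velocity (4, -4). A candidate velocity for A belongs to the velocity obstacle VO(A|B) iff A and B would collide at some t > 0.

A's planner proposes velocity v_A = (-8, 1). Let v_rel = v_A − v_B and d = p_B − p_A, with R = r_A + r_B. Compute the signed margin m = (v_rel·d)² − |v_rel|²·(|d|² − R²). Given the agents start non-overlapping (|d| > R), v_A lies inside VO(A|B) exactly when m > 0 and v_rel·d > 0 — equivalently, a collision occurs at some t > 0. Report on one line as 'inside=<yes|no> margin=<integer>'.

d = (-8, -2),  |d|² = 68;  R = 3+5 = 8,  c = 68−8² = 4
v_rel = (-12, 5),  |v_rel|² = 169;  v_rel·d = (-12)·(-8) + (5)·(-2) = 86
169·t² − 172·t + 4 = 0  ⇒  m = 86² − 169·4 = 6720
m = 6720 > 0,  v_rel·d = 86 > 0  ⇒  inside

inside=yes margin=6720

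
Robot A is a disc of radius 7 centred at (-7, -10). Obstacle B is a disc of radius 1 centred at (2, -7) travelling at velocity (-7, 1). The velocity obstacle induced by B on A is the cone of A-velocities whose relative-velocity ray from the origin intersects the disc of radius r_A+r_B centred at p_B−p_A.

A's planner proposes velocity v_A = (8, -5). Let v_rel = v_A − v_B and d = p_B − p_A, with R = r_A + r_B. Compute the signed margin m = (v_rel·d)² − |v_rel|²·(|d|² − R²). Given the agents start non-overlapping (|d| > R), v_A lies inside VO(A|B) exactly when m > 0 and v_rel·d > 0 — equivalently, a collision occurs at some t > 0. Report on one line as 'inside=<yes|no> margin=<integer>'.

d = (9, 3),  |d|² = 90;  R = 7+1 = 8,  c = 90−8² = 26
v_rel = (15, -6),  |v_rel|² = 261;  v_rel·d = (15)·(9) + (-6)·(3) = 117
261·t² − 234·t + 26 = 0  ⇒  m = 117² − 261·26 = 6903
m = 6903 > 0,  v_rel·d = 117 > 0  ⇒  inside

inside=yes margin=6903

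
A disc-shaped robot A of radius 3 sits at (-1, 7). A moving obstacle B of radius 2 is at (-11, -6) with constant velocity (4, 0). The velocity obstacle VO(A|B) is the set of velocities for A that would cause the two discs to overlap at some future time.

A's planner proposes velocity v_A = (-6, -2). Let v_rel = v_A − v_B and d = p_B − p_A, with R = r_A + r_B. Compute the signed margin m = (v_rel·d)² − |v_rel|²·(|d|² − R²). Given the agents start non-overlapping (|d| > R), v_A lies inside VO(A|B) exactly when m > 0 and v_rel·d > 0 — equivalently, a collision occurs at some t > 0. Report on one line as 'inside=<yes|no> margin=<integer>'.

d = (-10, -13),  |d|² = 269;  R = 3+2 = 5,  c = 269−5² = 244
v_rel = (-10, -2),  |v_rel|² = 104;  v_rel·d = (-10)·(-10) + (-2)·(-13) = 126
104·t² − 252·t + 244 = 0  ⇒  m = 126² − 104·244 = -9500
m = -9500 < 0,  v_rel·d = 126 > 0  ⇒  outside

inside=no margin=-9500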